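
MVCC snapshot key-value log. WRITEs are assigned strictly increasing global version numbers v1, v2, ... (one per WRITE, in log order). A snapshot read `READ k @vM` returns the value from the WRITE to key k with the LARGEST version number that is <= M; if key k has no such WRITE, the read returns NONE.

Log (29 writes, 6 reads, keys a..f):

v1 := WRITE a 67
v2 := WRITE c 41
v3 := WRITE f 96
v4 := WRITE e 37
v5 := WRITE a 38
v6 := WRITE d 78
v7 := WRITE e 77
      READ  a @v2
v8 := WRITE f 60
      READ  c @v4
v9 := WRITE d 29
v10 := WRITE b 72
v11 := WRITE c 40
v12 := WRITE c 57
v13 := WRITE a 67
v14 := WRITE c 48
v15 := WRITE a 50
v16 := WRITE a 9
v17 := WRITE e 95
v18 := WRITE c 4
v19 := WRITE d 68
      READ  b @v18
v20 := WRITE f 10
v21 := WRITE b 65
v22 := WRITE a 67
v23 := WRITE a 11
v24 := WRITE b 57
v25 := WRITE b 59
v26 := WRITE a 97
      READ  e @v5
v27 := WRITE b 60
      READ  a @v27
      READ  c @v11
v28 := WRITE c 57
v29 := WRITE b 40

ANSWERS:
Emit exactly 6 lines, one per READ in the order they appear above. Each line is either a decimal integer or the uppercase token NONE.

Answer: 67
41
72
37
97
40

Derivation:
v1: WRITE a=67  (a history now [(1, 67)])
v2: WRITE c=41  (c history now [(2, 41)])
v3: WRITE f=96  (f history now [(3, 96)])
v4: WRITE e=37  (e history now [(4, 37)])
v5: WRITE a=38  (a history now [(1, 67), (5, 38)])
v6: WRITE d=78  (d history now [(6, 78)])
v7: WRITE e=77  (e history now [(4, 37), (7, 77)])
READ a @v2: history=[(1, 67), (5, 38)] -> pick v1 -> 67
v8: WRITE f=60  (f history now [(3, 96), (8, 60)])
READ c @v4: history=[(2, 41)] -> pick v2 -> 41
v9: WRITE d=29  (d history now [(6, 78), (9, 29)])
v10: WRITE b=72  (b history now [(10, 72)])
v11: WRITE c=40  (c history now [(2, 41), (11, 40)])
v12: WRITE c=57  (c history now [(2, 41), (11, 40), (12, 57)])
v13: WRITE a=67  (a history now [(1, 67), (5, 38), (13, 67)])
v14: WRITE c=48  (c history now [(2, 41), (11, 40), (12, 57), (14, 48)])
v15: WRITE a=50  (a history now [(1, 67), (5, 38), (13, 67), (15, 50)])
v16: WRITE a=9  (a history now [(1, 67), (5, 38), (13, 67), (15, 50), (16, 9)])
v17: WRITE e=95  (e history now [(4, 37), (7, 77), (17, 95)])
v18: WRITE c=4  (c history now [(2, 41), (11, 40), (12, 57), (14, 48), (18, 4)])
v19: WRITE d=68  (d history now [(6, 78), (9, 29), (19, 68)])
READ b @v18: history=[(10, 72)] -> pick v10 -> 72
v20: WRITE f=10  (f history now [(3, 96), (8, 60), (20, 10)])
v21: WRITE b=65  (b history now [(10, 72), (21, 65)])
v22: WRITE a=67  (a history now [(1, 67), (5, 38), (13, 67), (15, 50), (16, 9), (22, 67)])
v23: WRITE a=11  (a history now [(1, 67), (5, 38), (13, 67), (15, 50), (16, 9), (22, 67), (23, 11)])
v24: WRITE b=57  (b history now [(10, 72), (21, 65), (24, 57)])
v25: WRITE b=59  (b history now [(10, 72), (21, 65), (24, 57), (25, 59)])
v26: WRITE a=97  (a history now [(1, 67), (5, 38), (13, 67), (15, 50), (16, 9), (22, 67), (23, 11), (26, 97)])
READ e @v5: history=[(4, 37), (7, 77), (17, 95)] -> pick v4 -> 37
v27: WRITE b=60  (b history now [(10, 72), (21, 65), (24, 57), (25, 59), (27, 60)])
READ a @v27: history=[(1, 67), (5, 38), (13, 67), (15, 50), (16, 9), (22, 67), (23, 11), (26, 97)] -> pick v26 -> 97
READ c @v11: history=[(2, 41), (11, 40), (12, 57), (14, 48), (18, 4)] -> pick v11 -> 40
v28: WRITE c=57  (c history now [(2, 41), (11, 40), (12, 57), (14, 48), (18, 4), (28, 57)])
v29: WRITE b=40  (b history now [(10, 72), (21, 65), (24, 57), (25, 59), (27, 60), (29, 40)])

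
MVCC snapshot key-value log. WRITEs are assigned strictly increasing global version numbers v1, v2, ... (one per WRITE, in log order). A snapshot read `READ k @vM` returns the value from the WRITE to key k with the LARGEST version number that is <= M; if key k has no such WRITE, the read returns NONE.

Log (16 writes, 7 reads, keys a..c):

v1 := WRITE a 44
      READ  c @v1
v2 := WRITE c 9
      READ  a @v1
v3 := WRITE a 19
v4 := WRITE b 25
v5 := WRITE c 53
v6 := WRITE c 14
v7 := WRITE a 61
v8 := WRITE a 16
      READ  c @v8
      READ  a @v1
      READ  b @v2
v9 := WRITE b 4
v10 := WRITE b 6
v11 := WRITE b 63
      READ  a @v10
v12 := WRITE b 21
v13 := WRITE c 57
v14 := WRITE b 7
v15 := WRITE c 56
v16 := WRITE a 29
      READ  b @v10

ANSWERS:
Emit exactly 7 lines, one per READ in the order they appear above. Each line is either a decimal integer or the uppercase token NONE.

Answer: NONE
44
14
44
NONE
16
6

Derivation:
v1: WRITE a=44  (a history now [(1, 44)])
READ c @v1: history=[] -> no version <= 1 -> NONE
v2: WRITE c=9  (c history now [(2, 9)])
READ a @v1: history=[(1, 44)] -> pick v1 -> 44
v3: WRITE a=19  (a history now [(1, 44), (3, 19)])
v4: WRITE b=25  (b history now [(4, 25)])
v5: WRITE c=53  (c history now [(2, 9), (5, 53)])
v6: WRITE c=14  (c history now [(2, 9), (5, 53), (6, 14)])
v7: WRITE a=61  (a history now [(1, 44), (3, 19), (7, 61)])
v8: WRITE a=16  (a history now [(1, 44), (3, 19), (7, 61), (8, 16)])
READ c @v8: history=[(2, 9), (5, 53), (6, 14)] -> pick v6 -> 14
READ a @v1: history=[(1, 44), (3, 19), (7, 61), (8, 16)] -> pick v1 -> 44
READ b @v2: history=[(4, 25)] -> no version <= 2 -> NONE
v9: WRITE b=4  (b history now [(4, 25), (9, 4)])
v10: WRITE b=6  (b history now [(4, 25), (9, 4), (10, 6)])
v11: WRITE b=63  (b history now [(4, 25), (9, 4), (10, 6), (11, 63)])
READ a @v10: history=[(1, 44), (3, 19), (7, 61), (8, 16)] -> pick v8 -> 16
v12: WRITE b=21  (b history now [(4, 25), (9, 4), (10, 6), (11, 63), (12, 21)])
v13: WRITE c=57  (c history now [(2, 9), (5, 53), (6, 14), (13, 57)])
v14: WRITE b=7  (b history now [(4, 25), (9, 4), (10, 6), (11, 63), (12, 21), (14, 7)])
v15: WRITE c=56  (c history now [(2, 9), (5, 53), (6, 14), (13, 57), (15, 56)])
v16: WRITE a=29  (a history now [(1, 44), (3, 19), (7, 61), (8, 16), (16, 29)])
READ b @v10: history=[(4, 25), (9, 4), (10, 6), (11, 63), (12, 21), (14, 7)] -> pick v10 -> 6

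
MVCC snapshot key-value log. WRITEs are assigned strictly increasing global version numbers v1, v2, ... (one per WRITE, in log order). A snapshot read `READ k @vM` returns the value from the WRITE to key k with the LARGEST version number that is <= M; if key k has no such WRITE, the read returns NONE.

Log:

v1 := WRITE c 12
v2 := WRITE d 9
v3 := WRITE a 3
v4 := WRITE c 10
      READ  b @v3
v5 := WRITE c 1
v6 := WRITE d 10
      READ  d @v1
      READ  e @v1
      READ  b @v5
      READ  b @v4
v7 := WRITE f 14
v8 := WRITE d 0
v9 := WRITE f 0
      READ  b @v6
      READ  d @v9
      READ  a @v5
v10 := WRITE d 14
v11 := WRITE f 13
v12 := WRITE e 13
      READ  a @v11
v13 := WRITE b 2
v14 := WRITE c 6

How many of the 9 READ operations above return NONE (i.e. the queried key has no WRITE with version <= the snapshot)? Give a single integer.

Answer: 6

Derivation:
v1: WRITE c=12  (c history now [(1, 12)])
v2: WRITE d=9  (d history now [(2, 9)])
v3: WRITE a=3  (a history now [(3, 3)])
v4: WRITE c=10  (c history now [(1, 12), (4, 10)])
READ b @v3: history=[] -> no version <= 3 -> NONE
v5: WRITE c=1  (c history now [(1, 12), (4, 10), (5, 1)])
v6: WRITE d=10  (d history now [(2, 9), (6, 10)])
READ d @v1: history=[(2, 9), (6, 10)] -> no version <= 1 -> NONE
READ e @v1: history=[] -> no version <= 1 -> NONE
READ b @v5: history=[] -> no version <= 5 -> NONE
READ b @v4: history=[] -> no version <= 4 -> NONE
v7: WRITE f=14  (f history now [(7, 14)])
v8: WRITE d=0  (d history now [(2, 9), (6, 10), (8, 0)])
v9: WRITE f=0  (f history now [(7, 14), (9, 0)])
READ b @v6: history=[] -> no version <= 6 -> NONE
READ d @v9: history=[(2, 9), (6, 10), (8, 0)] -> pick v8 -> 0
READ a @v5: history=[(3, 3)] -> pick v3 -> 3
v10: WRITE d=14  (d history now [(2, 9), (6, 10), (8, 0), (10, 14)])
v11: WRITE f=13  (f history now [(7, 14), (9, 0), (11, 13)])
v12: WRITE e=13  (e history now [(12, 13)])
READ a @v11: history=[(3, 3)] -> pick v3 -> 3
v13: WRITE b=2  (b history now [(13, 2)])
v14: WRITE c=6  (c history now [(1, 12), (4, 10), (5, 1), (14, 6)])
Read results in order: ['NONE', 'NONE', 'NONE', 'NONE', 'NONE', 'NONE', '0', '3', '3']
NONE count = 6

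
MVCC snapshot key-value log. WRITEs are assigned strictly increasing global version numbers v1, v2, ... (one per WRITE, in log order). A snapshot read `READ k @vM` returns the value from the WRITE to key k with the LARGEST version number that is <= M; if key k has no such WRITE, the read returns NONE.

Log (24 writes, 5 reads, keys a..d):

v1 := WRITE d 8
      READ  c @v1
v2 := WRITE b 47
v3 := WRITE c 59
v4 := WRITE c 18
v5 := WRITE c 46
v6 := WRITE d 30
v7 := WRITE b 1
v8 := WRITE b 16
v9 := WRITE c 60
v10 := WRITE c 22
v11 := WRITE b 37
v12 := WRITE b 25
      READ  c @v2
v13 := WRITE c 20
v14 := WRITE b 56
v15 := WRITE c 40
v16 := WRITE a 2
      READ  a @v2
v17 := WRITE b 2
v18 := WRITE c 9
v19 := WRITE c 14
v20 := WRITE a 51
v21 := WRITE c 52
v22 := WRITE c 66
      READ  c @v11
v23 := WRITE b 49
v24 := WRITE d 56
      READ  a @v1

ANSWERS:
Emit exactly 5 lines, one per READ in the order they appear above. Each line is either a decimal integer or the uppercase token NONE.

Answer: NONE
NONE
NONE
22
NONE

Derivation:
v1: WRITE d=8  (d history now [(1, 8)])
READ c @v1: history=[] -> no version <= 1 -> NONE
v2: WRITE b=47  (b history now [(2, 47)])
v3: WRITE c=59  (c history now [(3, 59)])
v4: WRITE c=18  (c history now [(3, 59), (4, 18)])
v5: WRITE c=46  (c history now [(3, 59), (4, 18), (5, 46)])
v6: WRITE d=30  (d history now [(1, 8), (6, 30)])
v7: WRITE b=1  (b history now [(2, 47), (7, 1)])
v8: WRITE b=16  (b history now [(2, 47), (7, 1), (8, 16)])
v9: WRITE c=60  (c history now [(3, 59), (4, 18), (5, 46), (9, 60)])
v10: WRITE c=22  (c history now [(3, 59), (4, 18), (5, 46), (9, 60), (10, 22)])
v11: WRITE b=37  (b history now [(2, 47), (7, 1), (8, 16), (11, 37)])
v12: WRITE b=25  (b history now [(2, 47), (7, 1), (8, 16), (11, 37), (12, 25)])
READ c @v2: history=[(3, 59), (4, 18), (5, 46), (9, 60), (10, 22)] -> no version <= 2 -> NONE
v13: WRITE c=20  (c history now [(3, 59), (4, 18), (5, 46), (9, 60), (10, 22), (13, 20)])
v14: WRITE b=56  (b history now [(2, 47), (7, 1), (8, 16), (11, 37), (12, 25), (14, 56)])
v15: WRITE c=40  (c history now [(3, 59), (4, 18), (5, 46), (9, 60), (10, 22), (13, 20), (15, 40)])
v16: WRITE a=2  (a history now [(16, 2)])
READ a @v2: history=[(16, 2)] -> no version <= 2 -> NONE
v17: WRITE b=2  (b history now [(2, 47), (7, 1), (8, 16), (11, 37), (12, 25), (14, 56), (17, 2)])
v18: WRITE c=9  (c history now [(3, 59), (4, 18), (5, 46), (9, 60), (10, 22), (13, 20), (15, 40), (18, 9)])
v19: WRITE c=14  (c history now [(3, 59), (4, 18), (5, 46), (9, 60), (10, 22), (13, 20), (15, 40), (18, 9), (19, 14)])
v20: WRITE a=51  (a history now [(16, 2), (20, 51)])
v21: WRITE c=52  (c history now [(3, 59), (4, 18), (5, 46), (9, 60), (10, 22), (13, 20), (15, 40), (18, 9), (19, 14), (21, 52)])
v22: WRITE c=66  (c history now [(3, 59), (4, 18), (5, 46), (9, 60), (10, 22), (13, 20), (15, 40), (18, 9), (19, 14), (21, 52), (22, 66)])
READ c @v11: history=[(3, 59), (4, 18), (5, 46), (9, 60), (10, 22), (13, 20), (15, 40), (18, 9), (19, 14), (21, 52), (22, 66)] -> pick v10 -> 22
v23: WRITE b=49  (b history now [(2, 47), (7, 1), (8, 16), (11, 37), (12, 25), (14, 56), (17, 2), (23, 49)])
v24: WRITE d=56  (d history now [(1, 8), (6, 30), (24, 56)])
READ a @v1: history=[(16, 2), (20, 51)] -> no version <= 1 -> NONE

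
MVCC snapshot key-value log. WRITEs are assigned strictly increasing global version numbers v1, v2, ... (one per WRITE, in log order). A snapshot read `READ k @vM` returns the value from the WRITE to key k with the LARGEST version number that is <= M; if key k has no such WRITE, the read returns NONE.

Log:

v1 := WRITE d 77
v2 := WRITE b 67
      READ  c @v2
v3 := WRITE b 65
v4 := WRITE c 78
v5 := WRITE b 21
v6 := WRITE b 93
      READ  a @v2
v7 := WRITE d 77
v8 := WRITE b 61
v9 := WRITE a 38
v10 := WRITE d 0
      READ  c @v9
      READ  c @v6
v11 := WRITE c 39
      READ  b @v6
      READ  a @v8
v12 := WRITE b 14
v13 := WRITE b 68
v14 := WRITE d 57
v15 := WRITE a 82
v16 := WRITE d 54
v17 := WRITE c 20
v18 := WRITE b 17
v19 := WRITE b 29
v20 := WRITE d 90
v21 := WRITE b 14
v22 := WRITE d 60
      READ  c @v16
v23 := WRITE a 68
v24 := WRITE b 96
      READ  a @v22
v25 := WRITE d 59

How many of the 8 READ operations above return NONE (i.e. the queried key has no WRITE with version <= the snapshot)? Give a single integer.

Answer: 3

Derivation:
v1: WRITE d=77  (d history now [(1, 77)])
v2: WRITE b=67  (b history now [(2, 67)])
READ c @v2: history=[] -> no version <= 2 -> NONE
v3: WRITE b=65  (b history now [(2, 67), (3, 65)])
v4: WRITE c=78  (c history now [(4, 78)])
v5: WRITE b=21  (b history now [(2, 67), (3, 65), (5, 21)])
v6: WRITE b=93  (b history now [(2, 67), (3, 65), (5, 21), (6, 93)])
READ a @v2: history=[] -> no version <= 2 -> NONE
v7: WRITE d=77  (d history now [(1, 77), (7, 77)])
v8: WRITE b=61  (b history now [(2, 67), (3, 65), (5, 21), (6, 93), (8, 61)])
v9: WRITE a=38  (a history now [(9, 38)])
v10: WRITE d=0  (d history now [(1, 77), (7, 77), (10, 0)])
READ c @v9: history=[(4, 78)] -> pick v4 -> 78
READ c @v6: history=[(4, 78)] -> pick v4 -> 78
v11: WRITE c=39  (c history now [(4, 78), (11, 39)])
READ b @v6: history=[(2, 67), (3, 65), (5, 21), (6, 93), (8, 61)] -> pick v6 -> 93
READ a @v8: history=[(9, 38)] -> no version <= 8 -> NONE
v12: WRITE b=14  (b history now [(2, 67), (3, 65), (5, 21), (6, 93), (8, 61), (12, 14)])
v13: WRITE b=68  (b history now [(2, 67), (3, 65), (5, 21), (6, 93), (8, 61), (12, 14), (13, 68)])
v14: WRITE d=57  (d history now [(1, 77), (7, 77), (10, 0), (14, 57)])
v15: WRITE a=82  (a history now [(9, 38), (15, 82)])
v16: WRITE d=54  (d history now [(1, 77), (7, 77), (10, 0), (14, 57), (16, 54)])
v17: WRITE c=20  (c history now [(4, 78), (11, 39), (17, 20)])
v18: WRITE b=17  (b history now [(2, 67), (3, 65), (5, 21), (6, 93), (8, 61), (12, 14), (13, 68), (18, 17)])
v19: WRITE b=29  (b history now [(2, 67), (3, 65), (5, 21), (6, 93), (8, 61), (12, 14), (13, 68), (18, 17), (19, 29)])
v20: WRITE d=90  (d history now [(1, 77), (7, 77), (10, 0), (14, 57), (16, 54), (20, 90)])
v21: WRITE b=14  (b history now [(2, 67), (3, 65), (5, 21), (6, 93), (8, 61), (12, 14), (13, 68), (18, 17), (19, 29), (21, 14)])
v22: WRITE d=60  (d history now [(1, 77), (7, 77), (10, 0), (14, 57), (16, 54), (20, 90), (22, 60)])
READ c @v16: history=[(4, 78), (11, 39), (17, 20)] -> pick v11 -> 39
v23: WRITE a=68  (a history now [(9, 38), (15, 82), (23, 68)])
v24: WRITE b=96  (b history now [(2, 67), (3, 65), (5, 21), (6, 93), (8, 61), (12, 14), (13, 68), (18, 17), (19, 29), (21, 14), (24, 96)])
READ a @v22: history=[(9, 38), (15, 82), (23, 68)] -> pick v15 -> 82
v25: WRITE d=59  (d history now [(1, 77), (7, 77), (10, 0), (14, 57), (16, 54), (20, 90), (22, 60), (25, 59)])
Read results in order: ['NONE', 'NONE', '78', '78', '93', 'NONE', '39', '82']
NONE count = 3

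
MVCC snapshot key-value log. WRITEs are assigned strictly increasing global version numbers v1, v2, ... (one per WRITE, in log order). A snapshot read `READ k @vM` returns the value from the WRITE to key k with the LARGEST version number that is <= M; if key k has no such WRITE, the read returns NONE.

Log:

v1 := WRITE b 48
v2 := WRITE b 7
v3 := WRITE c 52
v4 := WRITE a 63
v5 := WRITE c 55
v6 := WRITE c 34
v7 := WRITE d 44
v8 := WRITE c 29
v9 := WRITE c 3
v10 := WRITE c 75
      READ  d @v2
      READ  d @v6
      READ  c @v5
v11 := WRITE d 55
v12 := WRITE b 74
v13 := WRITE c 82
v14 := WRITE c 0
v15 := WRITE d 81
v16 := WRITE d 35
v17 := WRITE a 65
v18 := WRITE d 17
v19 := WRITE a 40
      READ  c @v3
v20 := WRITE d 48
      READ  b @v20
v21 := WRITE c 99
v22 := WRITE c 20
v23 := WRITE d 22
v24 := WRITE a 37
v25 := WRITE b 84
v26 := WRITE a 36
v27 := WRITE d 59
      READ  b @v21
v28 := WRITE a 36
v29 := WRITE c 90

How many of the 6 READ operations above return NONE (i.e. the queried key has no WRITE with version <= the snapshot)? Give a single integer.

v1: WRITE b=48  (b history now [(1, 48)])
v2: WRITE b=7  (b history now [(1, 48), (2, 7)])
v3: WRITE c=52  (c history now [(3, 52)])
v4: WRITE a=63  (a history now [(4, 63)])
v5: WRITE c=55  (c history now [(3, 52), (5, 55)])
v6: WRITE c=34  (c history now [(3, 52), (5, 55), (6, 34)])
v7: WRITE d=44  (d history now [(7, 44)])
v8: WRITE c=29  (c history now [(3, 52), (5, 55), (6, 34), (8, 29)])
v9: WRITE c=3  (c history now [(3, 52), (5, 55), (6, 34), (8, 29), (9, 3)])
v10: WRITE c=75  (c history now [(3, 52), (5, 55), (6, 34), (8, 29), (9, 3), (10, 75)])
READ d @v2: history=[(7, 44)] -> no version <= 2 -> NONE
READ d @v6: history=[(7, 44)] -> no version <= 6 -> NONE
READ c @v5: history=[(3, 52), (5, 55), (6, 34), (8, 29), (9, 3), (10, 75)] -> pick v5 -> 55
v11: WRITE d=55  (d history now [(7, 44), (11, 55)])
v12: WRITE b=74  (b history now [(1, 48), (2, 7), (12, 74)])
v13: WRITE c=82  (c history now [(3, 52), (5, 55), (6, 34), (8, 29), (9, 3), (10, 75), (13, 82)])
v14: WRITE c=0  (c history now [(3, 52), (5, 55), (6, 34), (8, 29), (9, 3), (10, 75), (13, 82), (14, 0)])
v15: WRITE d=81  (d history now [(7, 44), (11, 55), (15, 81)])
v16: WRITE d=35  (d history now [(7, 44), (11, 55), (15, 81), (16, 35)])
v17: WRITE a=65  (a history now [(4, 63), (17, 65)])
v18: WRITE d=17  (d history now [(7, 44), (11, 55), (15, 81), (16, 35), (18, 17)])
v19: WRITE a=40  (a history now [(4, 63), (17, 65), (19, 40)])
READ c @v3: history=[(3, 52), (5, 55), (6, 34), (8, 29), (9, 3), (10, 75), (13, 82), (14, 0)] -> pick v3 -> 52
v20: WRITE d=48  (d history now [(7, 44), (11, 55), (15, 81), (16, 35), (18, 17), (20, 48)])
READ b @v20: history=[(1, 48), (2, 7), (12, 74)] -> pick v12 -> 74
v21: WRITE c=99  (c history now [(3, 52), (5, 55), (6, 34), (8, 29), (9, 3), (10, 75), (13, 82), (14, 0), (21, 99)])
v22: WRITE c=20  (c history now [(3, 52), (5, 55), (6, 34), (8, 29), (9, 3), (10, 75), (13, 82), (14, 0), (21, 99), (22, 20)])
v23: WRITE d=22  (d history now [(7, 44), (11, 55), (15, 81), (16, 35), (18, 17), (20, 48), (23, 22)])
v24: WRITE a=37  (a history now [(4, 63), (17, 65), (19, 40), (24, 37)])
v25: WRITE b=84  (b history now [(1, 48), (2, 7), (12, 74), (25, 84)])
v26: WRITE a=36  (a history now [(4, 63), (17, 65), (19, 40), (24, 37), (26, 36)])
v27: WRITE d=59  (d history now [(7, 44), (11, 55), (15, 81), (16, 35), (18, 17), (20, 48), (23, 22), (27, 59)])
READ b @v21: history=[(1, 48), (2, 7), (12, 74), (25, 84)] -> pick v12 -> 74
v28: WRITE a=36  (a history now [(4, 63), (17, 65), (19, 40), (24, 37), (26, 36), (28, 36)])
v29: WRITE c=90  (c history now [(3, 52), (5, 55), (6, 34), (8, 29), (9, 3), (10, 75), (13, 82), (14, 0), (21, 99), (22, 20), (29, 90)])
Read results in order: ['NONE', 'NONE', '55', '52', '74', '74']
NONE count = 2

Answer: 2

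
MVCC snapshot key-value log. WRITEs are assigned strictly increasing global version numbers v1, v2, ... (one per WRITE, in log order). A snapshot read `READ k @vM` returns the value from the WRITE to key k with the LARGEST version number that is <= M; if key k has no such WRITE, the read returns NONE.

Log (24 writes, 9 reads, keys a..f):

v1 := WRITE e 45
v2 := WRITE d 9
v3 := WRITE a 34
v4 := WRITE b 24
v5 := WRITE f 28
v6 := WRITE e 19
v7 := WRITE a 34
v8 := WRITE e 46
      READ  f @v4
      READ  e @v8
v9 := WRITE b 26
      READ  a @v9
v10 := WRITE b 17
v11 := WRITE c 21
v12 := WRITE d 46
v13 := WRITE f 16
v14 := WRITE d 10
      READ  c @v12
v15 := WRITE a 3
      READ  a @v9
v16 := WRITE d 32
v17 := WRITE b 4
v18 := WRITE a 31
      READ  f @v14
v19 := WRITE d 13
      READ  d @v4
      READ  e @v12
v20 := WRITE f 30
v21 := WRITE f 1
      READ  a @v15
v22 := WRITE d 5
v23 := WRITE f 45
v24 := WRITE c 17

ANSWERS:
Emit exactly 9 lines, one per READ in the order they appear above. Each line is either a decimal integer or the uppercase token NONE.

Answer: NONE
46
34
21
34
16
9
46
3

Derivation:
v1: WRITE e=45  (e history now [(1, 45)])
v2: WRITE d=9  (d history now [(2, 9)])
v3: WRITE a=34  (a history now [(3, 34)])
v4: WRITE b=24  (b history now [(4, 24)])
v5: WRITE f=28  (f history now [(5, 28)])
v6: WRITE e=19  (e history now [(1, 45), (6, 19)])
v7: WRITE a=34  (a history now [(3, 34), (7, 34)])
v8: WRITE e=46  (e history now [(1, 45), (6, 19), (8, 46)])
READ f @v4: history=[(5, 28)] -> no version <= 4 -> NONE
READ e @v8: history=[(1, 45), (6, 19), (8, 46)] -> pick v8 -> 46
v9: WRITE b=26  (b history now [(4, 24), (9, 26)])
READ a @v9: history=[(3, 34), (7, 34)] -> pick v7 -> 34
v10: WRITE b=17  (b history now [(4, 24), (9, 26), (10, 17)])
v11: WRITE c=21  (c history now [(11, 21)])
v12: WRITE d=46  (d history now [(2, 9), (12, 46)])
v13: WRITE f=16  (f history now [(5, 28), (13, 16)])
v14: WRITE d=10  (d history now [(2, 9), (12, 46), (14, 10)])
READ c @v12: history=[(11, 21)] -> pick v11 -> 21
v15: WRITE a=3  (a history now [(3, 34), (7, 34), (15, 3)])
READ a @v9: history=[(3, 34), (7, 34), (15, 3)] -> pick v7 -> 34
v16: WRITE d=32  (d history now [(2, 9), (12, 46), (14, 10), (16, 32)])
v17: WRITE b=4  (b history now [(4, 24), (9, 26), (10, 17), (17, 4)])
v18: WRITE a=31  (a history now [(3, 34), (7, 34), (15, 3), (18, 31)])
READ f @v14: history=[(5, 28), (13, 16)] -> pick v13 -> 16
v19: WRITE d=13  (d history now [(2, 9), (12, 46), (14, 10), (16, 32), (19, 13)])
READ d @v4: history=[(2, 9), (12, 46), (14, 10), (16, 32), (19, 13)] -> pick v2 -> 9
READ e @v12: history=[(1, 45), (6, 19), (8, 46)] -> pick v8 -> 46
v20: WRITE f=30  (f history now [(5, 28), (13, 16), (20, 30)])
v21: WRITE f=1  (f history now [(5, 28), (13, 16), (20, 30), (21, 1)])
READ a @v15: history=[(3, 34), (7, 34), (15, 3), (18, 31)] -> pick v15 -> 3
v22: WRITE d=5  (d history now [(2, 9), (12, 46), (14, 10), (16, 32), (19, 13), (22, 5)])
v23: WRITE f=45  (f history now [(5, 28), (13, 16), (20, 30), (21, 1), (23, 45)])
v24: WRITE c=17  (c history now [(11, 21), (24, 17)])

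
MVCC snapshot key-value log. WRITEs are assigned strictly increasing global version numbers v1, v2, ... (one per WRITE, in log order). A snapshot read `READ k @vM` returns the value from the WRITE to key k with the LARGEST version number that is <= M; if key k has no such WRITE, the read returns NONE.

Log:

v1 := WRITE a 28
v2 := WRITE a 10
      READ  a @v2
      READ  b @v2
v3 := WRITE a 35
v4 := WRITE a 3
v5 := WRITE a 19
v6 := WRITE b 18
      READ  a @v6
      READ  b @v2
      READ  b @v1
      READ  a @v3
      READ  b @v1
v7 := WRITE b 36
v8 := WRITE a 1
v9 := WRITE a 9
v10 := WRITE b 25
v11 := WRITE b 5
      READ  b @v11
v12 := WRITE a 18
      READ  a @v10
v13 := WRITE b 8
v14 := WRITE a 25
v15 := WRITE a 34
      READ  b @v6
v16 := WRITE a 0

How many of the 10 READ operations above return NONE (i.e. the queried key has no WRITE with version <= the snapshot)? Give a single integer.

v1: WRITE a=28  (a history now [(1, 28)])
v2: WRITE a=10  (a history now [(1, 28), (2, 10)])
READ a @v2: history=[(1, 28), (2, 10)] -> pick v2 -> 10
READ b @v2: history=[] -> no version <= 2 -> NONE
v3: WRITE a=35  (a history now [(1, 28), (2, 10), (3, 35)])
v4: WRITE a=3  (a history now [(1, 28), (2, 10), (3, 35), (4, 3)])
v5: WRITE a=19  (a history now [(1, 28), (2, 10), (3, 35), (4, 3), (5, 19)])
v6: WRITE b=18  (b history now [(6, 18)])
READ a @v6: history=[(1, 28), (2, 10), (3, 35), (4, 3), (5, 19)] -> pick v5 -> 19
READ b @v2: history=[(6, 18)] -> no version <= 2 -> NONE
READ b @v1: history=[(6, 18)] -> no version <= 1 -> NONE
READ a @v3: history=[(1, 28), (2, 10), (3, 35), (4, 3), (5, 19)] -> pick v3 -> 35
READ b @v1: history=[(6, 18)] -> no version <= 1 -> NONE
v7: WRITE b=36  (b history now [(6, 18), (7, 36)])
v8: WRITE a=1  (a history now [(1, 28), (2, 10), (3, 35), (4, 3), (5, 19), (8, 1)])
v9: WRITE a=9  (a history now [(1, 28), (2, 10), (3, 35), (4, 3), (5, 19), (8, 1), (9, 9)])
v10: WRITE b=25  (b history now [(6, 18), (7, 36), (10, 25)])
v11: WRITE b=5  (b history now [(6, 18), (7, 36), (10, 25), (11, 5)])
READ b @v11: history=[(6, 18), (7, 36), (10, 25), (11, 5)] -> pick v11 -> 5
v12: WRITE a=18  (a history now [(1, 28), (2, 10), (3, 35), (4, 3), (5, 19), (8, 1), (9, 9), (12, 18)])
READ a @v10: history=[(1, 28), (2, 10), (3, 35), (4, 3), (5, 19), (8, 1), (9, 9), (12, 18)] -> pick v9 -> 9
v13: WRITE b=8  (b history now [(6, 18), (7, 36), (10, 25), (11, 5), (13, 8)])
v14: WRITE a=25  (a history now [(1, 28), (2, 10), (3, 35), (4, 3), (5, 19), (8, 1), (9, 9), (12, 18), (14, 25)])
v15: WRITE a=34  (a history now [(1, 28), (2, 10), (3, 35), (4, 3), (5, 19), (8, 1), (9, 9), (12, 18), (14, 25), (15, 34)])
READ b @v6: history=[(6, 18), (7, 36), (10, 25), (11, 5), (13, 8)] -> pick v6 -> 18
v16: WRITE a=0  (a history now [(1, 28), (2, 10), (3, 35), (4, 3), (5, 19), (8, 1), (9, 9), (12, 18), (14, 25), (15, 34), (16, 0)])
Read results in order: ['10', 'NONE', '19', 'NONE', 'NONE', '35', 'NONE', '5', '9', '18']
NONE count = 4

Answer: 4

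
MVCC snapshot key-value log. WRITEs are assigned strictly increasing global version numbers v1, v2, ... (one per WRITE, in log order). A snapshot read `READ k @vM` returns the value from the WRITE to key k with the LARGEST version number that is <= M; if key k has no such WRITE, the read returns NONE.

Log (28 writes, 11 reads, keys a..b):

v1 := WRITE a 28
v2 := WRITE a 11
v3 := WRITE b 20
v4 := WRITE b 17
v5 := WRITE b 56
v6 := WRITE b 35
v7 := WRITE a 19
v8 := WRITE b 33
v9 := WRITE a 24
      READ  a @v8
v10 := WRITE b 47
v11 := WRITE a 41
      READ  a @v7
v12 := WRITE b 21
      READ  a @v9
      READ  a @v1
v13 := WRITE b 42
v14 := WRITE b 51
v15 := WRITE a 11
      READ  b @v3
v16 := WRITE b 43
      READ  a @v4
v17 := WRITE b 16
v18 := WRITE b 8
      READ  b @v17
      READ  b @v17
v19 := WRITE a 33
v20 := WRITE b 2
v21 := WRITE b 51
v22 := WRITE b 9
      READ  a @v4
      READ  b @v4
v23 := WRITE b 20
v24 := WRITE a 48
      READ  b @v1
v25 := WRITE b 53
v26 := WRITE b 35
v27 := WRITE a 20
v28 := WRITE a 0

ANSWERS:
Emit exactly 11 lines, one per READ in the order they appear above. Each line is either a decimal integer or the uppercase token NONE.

v1: WRITE a=28  (a history now [(1, 28)])
v2: WRITE a=11  (a history now [(1, 28), (2, 11)])
v3: WRITE b=20  (b history now [(3, 20)])
v4: WRITE b=17  (b history now [(3, 20), (4, 17)])
v5: WRITE b=56  (b history now [(3, 20), (4, 17), (5, 56)])
v6: WRITE b=35  (b history now [(3, 20), (4, 17), (5, 56), (6, 35)])
v7: WRITE a=19  (a history now [(1, 28), (2, 11), (7, 19)])
v8: WRITE b=33  (b history now [(3, 20), (4, 17), (5, 56), (6, 35), (8, 33)])
v9: WRITE a=24  (a history now [(1, 28), (2, 11), (7, 19), (9, 24)])
READ a @v8: history=[(1, 28), (2, 11), (7, 19), (9, 24)] -> pick v7 -> 19
v10: WRITE b=47  (b history now [(3, 20), (4, 17), (5, 56), (6, 35), (8, 33), (10, 47)])
v11: WRITE a=41  (a history now [(1, 28), (2, 11), (7, 19), (9, 24), (11, 41)])
READ a @v7: history=[(1, 28), (2, 11), (7, 19), (9, 24), (11, 41)] -> pick v7 -> 19
v12: WRITE b=21  (b history now [(3, 20), (4, 17), (5, 56), (6, 35), (8, 33), (10, 47), (12, 21)])
READ a @v9: history=[(1, 28), (2, 11), (7, 19), (9, 24), (11, 41)] -> pick v9 -> 24
READ a @v1: history=[(1, 28), (2, 11), (7, 19), (9, 24), (11, 41)] -> pick v1 -> 28
v13: WRITE b=42  (b history now [(3, 20), (4, 17), (5, 56), (6, 35), (8, 33), (10, 47), (12, 21), (13, 42)])
v14: WRITE b=51  (b history now [(3, 20), (4, 17), (5, 56), (6, 35), (8, 33), (10, 47), (12, 21), (13, 42), (14, 51)])
v15: WRITE a=11  (a history now [(1, 28), (2, 11), (7, 19), (9, 24), (11, 41), (15, 11)])
READ b @v3: history=[(3, 20), (4, 17), (5, 56), (6, 35), (8, 33), (10, 47), (12, 21), (13, 42), (14, 51)] -> pick v3 -> 20
v16: WRITE b=43  (b history now [(3, 20), (4, 17), (5, 56), (6, 35), (8, 33), (10, 47), (12, 21), (13, 42), (14, 51), (16, 43)])
READ a @v4: history=[(1, 28), (2, 11), (7, 19), (9, 24), (11, 41), (15, 11)] -> pick v2 -> 11
v17: WRITE b=16  (b history now [(3, 20), (4, 17), (5, 56), (6, 35), (8, 33), (10, 47), (12, 21), (13, 42), (14, 51), (16, 43), (17, 16)])
v18: WRITE b=8  (b history now [(3, 20), (4, 17), (5, 56), (6, 35), (8, 33), (10, 47), (12, 21), (13, 42), (14, 51), (16, 43), (17, 16), (18, 8)])
READ b @v17: history=[(3, 20), (4, 17), (5, 56), (6, 35), (8, 33), (10, 47), (12, 21), (13, 42), (14, 51), (16, 43), (17, 16), (18, 8)] -> pick v17 -> 16
READ b @v17: history=[(3, 20), (4, 17), (5, 56), (6, 35), (8, 33), (10, 47), (12, 21), (13, 42), (14, 51), (16, 43), (17, 16), (18, 8)] -> pick v17 -> 16
v19: WRITE a=33  (a history now [(1, 28), (2, 11), (7, 19), (9, 24), (11, 41), (15, 11), (19, 33)])
v20: WRITE b=2  (b history now [(3, 20), (4, 17), (5, 56), (6, 35), (8, 33), (10, 47), (12, 21), (13, 42), (14, 51), (16, 43), (17, 16), (18, 8), (20, 2)])
v21: WRITE b=51  (b history now [(3, 20), (4, 17), (5, 56), (6, 35), (8, 33), (10, 47), (12, 21), (13, 42), (14, 51), (16, 43), (17, 16), (18, 8), (20, 2), (21, 51)])
v22: WRITE b=9  (b history now [(3, 20), (4, 17), (5, 56), (6, 35), (8, 33), (10, 47), (12, 21), (13, 42), (14, 51), (16, 43), (17, 16), (18, 8), (20, 2), (21, 51), (22, 9)])
READ a @v4: history=[(1, 28), (2, 11), (7, 19), (9, 24), (11, 41), (15, 11), (19, 33)] -> pick v2 -> 11
READ b @v4: history=[(3, 20), (4, 17), (5, 56), (6, 35), (8, 33), (10, 47), (12, 21), (13, 42), (14, 51), (16, 43), (17, 16), (18, 8), (20, 2), (21, 51), (22, 9)] -> pick v4 -> 17
v23: WRITE b=20  (b history now [(3, 20), (4, 17), (5, 56), (6, 35), (8, 33), (10, 47), (12, 21), (13, 42), (14, 51), (16, 43), (17, 16), (18, 8), (20, 2), (21, 51), (22, 9), (23, 20)])
v24: WRITE a=48  (a history now [(1, 28), (2, 11), (7, 19), (9, 24), (11, 41), (15, 11), (19, 33), (24, 48)])
READ b @v1: history=[(3, 20), (4, 17), (5, 56), (6, 35), (8, 33), (10, 47), (12, 21), (13, 42), (14, 51), (16, 43), (17, 16), (18, 8), (20, 2), (21, 51), (22, 9), (23, 20)] -> no version <= 1 -> NONE
v25: WRITE b=53  (b history now [(3, 20), (4, 17), (5, 56), (6, 35), (8, 33), (10, 47), (12, 21), (13, 42), (14, 51), (16, 43), (17, 16), (18, 8), (20, 2), (21, 51), (22, 9), (23, 20), (25, 53)])
v26: WRITE b=35  (b history now [(3, 20), (4, 17), (5, 56), (6, 35), (8, 33), (10, 47), (12, 21), (13, 42), (14, 51), (16, 43), (17, 16), (18, 8), (20, 2), (21, 51), (22, 9), (23, 20), (25, 53), (26, 35)])
v27: WRITE a=20  (a history now [(1, 28), (2, 11), (7, 19), (9, 24), (11, 41), (15, 11), (19, 33), (24, 48), (27, 20)])
v28: WRITE a=0  (a history now [(1, 28), (2, 11), (7, 19), (9, 24), (11, 41), (15, 11), (19, 33), (24, 48), (27, 20), (28, 0)])

Answer: 19
19
24
28
20
11
16
16
11
17
NONE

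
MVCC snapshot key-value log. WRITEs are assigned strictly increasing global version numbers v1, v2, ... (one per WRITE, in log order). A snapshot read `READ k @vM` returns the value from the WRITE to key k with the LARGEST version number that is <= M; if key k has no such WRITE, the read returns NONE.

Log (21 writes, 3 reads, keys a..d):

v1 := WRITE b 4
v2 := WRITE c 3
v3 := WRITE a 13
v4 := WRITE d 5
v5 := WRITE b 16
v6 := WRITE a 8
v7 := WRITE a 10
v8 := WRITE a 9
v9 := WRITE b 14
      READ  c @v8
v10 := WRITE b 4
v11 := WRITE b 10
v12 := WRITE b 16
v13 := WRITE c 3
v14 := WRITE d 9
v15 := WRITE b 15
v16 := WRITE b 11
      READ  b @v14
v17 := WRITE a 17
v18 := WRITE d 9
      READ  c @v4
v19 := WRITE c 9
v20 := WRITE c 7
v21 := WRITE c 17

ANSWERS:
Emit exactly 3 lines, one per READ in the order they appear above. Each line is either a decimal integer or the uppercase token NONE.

Answer: 3
16
3

Derivation:
v1: WRITE b=4  (b history now [(1, 4)])
v2: WRITE c=3  (c history now [(2, 3)])
v3: WRITE a=13  (a history now [(3, 13)])
v4: WRITE d=5  (d history now [(4, 5)])
v5: WRITE b=16  (b history now [(1, 4), (5, 16)])
v6: WRITE a=8  (a history now [(3, 13), (6, 8)])
v7: WRITE a=10  (a history now [(3, 13), (6, 8), (7, 10)])
v8: WRITE a=9  (a history now [(3, 13), (6, 8), (7, 10), (8, 9)])
v9: WRITE b=14  (b history now [(1, 4), (5, 16), (9, 14)])
READ c @v8: history=[(2, 3)] -> pick v2 -> 3
v10: WRITE b=4  (b history now [(1, 4), (5, 16), (9, 14), (10, 4)])
v11: WRITE b=10  (b history now [(1, 4), (5, 16), (9, 14), (10, 4), (11, 10)])
v12: WRITE b=16  (b history now [(1, 4), (5, 16), (9, 14), (10, 4), (11, 10), (12, 16)])
v13: WRITE c=3  (c history now [(2, 3), (13, 3)])
v14: WRITE d=9  (d history now [(4, 5), (14, 9)])
v15: WRITE b=15  (b history now [(1, 4), (5, 16), (9, 14), (10, 4), (11, 10), (12, 16), (15, 15)])
v16: WRITE b=11  (b history now [(1, 4), (5, 16), (9, 14), (10, 4), (11, 10), (12, 16), (15, 15), (16, 11)])
READ b @v14: history=[(1, 4), (5, 16), (9, 14), (10, 4), (11, 10), (12, 16), (15, 15), (16, 11)] -> pick v12 -> 16
v17: WRITE a=17  (a history now [(3, 13), (6, 8), (7, 10), (8, 9), (17, 17)])
v18: WRITE d=9  (d history now [(4, 5), (14, 9), (18, 9)])
READ c @v4: history=[(2, 3), (13, 3)] -> pick v2 -> 3
v19: WRITE c=9  (c history now [(2, 3), (13, 3), (19, 9)])
v20: WRITE c=7  (c history now [(2, 3), (13, 3), (19, 9), (20, 7)])
v21: WRITE c=17  (c history now [(2, 3), (13, 3), (19, 9), (20, 7), (21, 17)])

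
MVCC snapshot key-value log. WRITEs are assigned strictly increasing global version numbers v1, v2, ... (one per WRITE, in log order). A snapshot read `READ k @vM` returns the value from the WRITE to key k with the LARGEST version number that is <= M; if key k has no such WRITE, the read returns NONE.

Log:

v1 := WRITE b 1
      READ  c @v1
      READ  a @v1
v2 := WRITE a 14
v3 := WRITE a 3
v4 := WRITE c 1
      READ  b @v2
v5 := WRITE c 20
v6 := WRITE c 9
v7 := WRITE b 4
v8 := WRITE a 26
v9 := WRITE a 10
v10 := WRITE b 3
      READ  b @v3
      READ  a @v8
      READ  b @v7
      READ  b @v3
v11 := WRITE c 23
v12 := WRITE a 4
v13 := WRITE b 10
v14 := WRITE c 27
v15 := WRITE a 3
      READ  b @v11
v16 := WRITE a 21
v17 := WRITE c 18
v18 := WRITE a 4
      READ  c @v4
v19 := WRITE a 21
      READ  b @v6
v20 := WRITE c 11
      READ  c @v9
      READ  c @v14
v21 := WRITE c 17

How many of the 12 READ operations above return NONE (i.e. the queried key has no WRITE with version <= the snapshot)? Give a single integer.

Answer: 2

Derivation:
v1: WRITE b=1  (b history now [(1, 1)])
READ c @v1: history=[] -> no version <= 1 -> NONE
READ a @v1: history=[] -> no version <= 1 -> NONE
v2: WRITE a=14  (a history now [(2, 14)])
v3: WRITE a=3  (a history now [(2, 14), (3, 3)])
v4: WRITE c=1  (c history now [(4, 1)])
READ b @v2: history=[(1, 1)] -> pick v1 -> 1
v5: WRITE c=20  (c history now [(4, 1), (5, 20)])
v6: WRITE c=9  (c history now [(4, 1), (5, 20), (6, 9)])
v7: WRITE b=4  (b history now [(1, 1), (7, 4)])
v8: WRITE a=26  (a history now [(2, 14), (3, 3), (8, 26)])
v9: WRITE a=10  (a history now [(2, 14), (3, 3), (8, 26), (9, 10)])
v10: WRITE b=3  (b history now [(1, 1), (7, 4), (10, 3)])
READ b @v3: history=[(1, 1), (7, 4), (10, 3)] -> pick v1 -> 1
READ a @v8: history=[(2, 14), (3, 3), (8, 26), (9, 10)] -> pick v8 -> 26
READ b @v7: history=[(1, 1), (7, 4), (10, 3)] -> pick v7 -> 4
READ b @v3: history=[(1, 1), (7, 4), (10, 3)] -> pick v1 -> 1
v11: WRITE c=23  (c history now [(4, 1), (5, 20), (6, 9), (11, 23)])
v12: WRITE a=4  (a history now [(2, 14), (3, 3), (8, 26), (9, 10), (12, 4)])
v13: WRITE b=10  (b history now [(1, 1), (7, 4), (10, 3), (13, 10)])
v14: WRITE c=27  (c history now [(4, 1), (5, 20), (6, 9), (11, 23), (14, 27)])
v15: WRITE a=3  (a history now [(2, 14), (3, 3), (8, 26), (9, 10), (12, 4), (15, 3)])
READ b @v11: history=[(1, 1), (7, 4), (10, 3), (13, 10)] -> pick v10 -> 3
v16: WRITE a=21  (a history now [(2, 14), (3, 3), (8, 26), (9, 10), (12, 4), (15, 3), (16, 21)])
v17: WRITE c=18  (c history now [(4, 1), (5, 20), (6, 9), (11, 23), (14, 27), (17, 18)])
v18: WRITE a=4  (a history now [(2, 14), (3, 3), (8, 26), (9, 10), (12, 4), (15, 3), (16, 21), (18, 4)])
READ c @v4: history=[(4, 1), (5, 20), (6, 9), (11, 23), (14, 27), (17, 18)] -> pick v4 -> 1
v19: WRITE a=21  (a history now [(2, 14), (3, 3), (8, 26), (9, 10), (12, 4), (15, 3), (16, 21), (18, 4), (19, 21)])
READ b @v6: history=[(1, 1), (7, 4), (10, 3), (13, 10)] -> pick v1 -> 1
v20: WRITE c=11  (c history now [(4, 1), (5, 20), (6, 9), (11, 23), (14, 27), (17, 18), (20, 11)])
READ c @v9: history=[(4, 1), (5, 20), (6, 9), (11, 23), (14, 27), (17, 18), (20, 11)] -> pick v6 -> 9
READ c @v14: history=[(4, 1), (5, 20), (6, 9), (11, 23), (14, 27), (17, 18), (20, 11)] -> pick v14 -> 27
v21: WRITE c=17  (c history now [(4, 1), (5, 20), (6, 9), (11, 23), (14, 27), (17, 18), (20, 11), (21, 17)])
Read results in order: ['NONE', 'NONE', '1', '1', '26', '4', '1', '3', '1', '1', '9', '27']
NONE count = 2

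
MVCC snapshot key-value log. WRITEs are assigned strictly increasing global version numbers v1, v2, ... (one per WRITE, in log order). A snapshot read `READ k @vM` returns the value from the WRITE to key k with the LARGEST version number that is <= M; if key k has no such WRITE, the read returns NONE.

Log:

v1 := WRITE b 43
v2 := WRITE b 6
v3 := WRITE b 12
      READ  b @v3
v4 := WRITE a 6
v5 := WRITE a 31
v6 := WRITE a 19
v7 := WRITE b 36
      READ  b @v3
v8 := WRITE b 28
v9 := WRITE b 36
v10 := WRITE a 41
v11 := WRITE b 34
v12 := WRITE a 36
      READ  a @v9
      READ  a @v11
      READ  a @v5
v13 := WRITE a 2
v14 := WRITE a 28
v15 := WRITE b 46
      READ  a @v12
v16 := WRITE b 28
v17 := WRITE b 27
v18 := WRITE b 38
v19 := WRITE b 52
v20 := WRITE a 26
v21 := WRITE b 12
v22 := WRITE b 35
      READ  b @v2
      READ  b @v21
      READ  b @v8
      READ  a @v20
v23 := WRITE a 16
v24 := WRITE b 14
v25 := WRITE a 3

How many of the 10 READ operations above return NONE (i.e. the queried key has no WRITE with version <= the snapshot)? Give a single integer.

Answer: 0

Derivation:
v1: WRITE b=43  (b history now [(1, 43)])
v2: WRITE b=6  (b history now [(1, 43), (2, 6)])
v3: WRITE b=12  (b history now [(1, 43), (2, 6), (3, 12)])
READ b @v3: history=[(1, 43), (2, 6), (3, 12)] -> pick v3 -> 12
v4: WRITE a=6  (a history now [(4, 6)])
v5: WRITE a=31  (a history now [(4, 6), (5, 31)])
v6: WRITE a=19  (a history now [(4, 6), (5, 31), (6, 19)])
v7: WRITE b=36  (b history now [(1, 43), (2, 6), (3, 12), (7, 36)])
READ b @v3: history=[(1, 43), (2, 6), (3, 12), (7, 36)] -> pick v3 -> 12
v8: WRITE b=28  (b history now [(1, 43), (2, 6), (3, 12), (7, 36), (8, 28)])
v9: WRITE b=36  (b history now [(1, 43), (2, 6), (3, 12), (7, 36), (8, 28), (9, 36)])
v10: WRITE a=41  (a history now [(4, 6), (5, 31), (6, 19), (10, 41)])
v11: WRITE b=34  (b history now [(1, 43), (2, 6), (3, 12), (7, 36), (8, 28), (9, 36), (11, 34)])
v12: WRITE a=36  (a history now [(4, 6), (5, 31), (6, 19), (10, 41), (12, 36)])
READ a @v9: history=[(4, 6), (5, 31), (6, 19), (10, 41), (12, 36)] -> pick v6 -> 19
READ a @v11: history=[(4, 6), (5, 31), (6, 19), (10, 41), (12, 36)] -> pick v10 -> 41
READ a @v5: history=[(4, 6), (5, 31), (6, 19), (10, 41), (12, 36)] -> pick v5 -> 31
v13: WRITE a=2  (a history now [(4, 6), (5, 31), (6, 19), (10, 41), (12, 36), (13, 2)])
v14: WRITE a=28  (a history now [(4, 6), (5, 31), (6, 19), (10, 41), (12, 36), (13, 2), (14, 28)])
v15: WRITE b=46  (b history now [(1, 43), (2, 6), (3, 12), (7, 36), (8, 28), (9, 36), (11, 34), (15, 46)])
READ a @v12: history=[(4, 6), (5, 31), (6, 19), (10, 41), (12, 36), (13, 2), (14, 28)] -> pick v12 -> 36
v16: WRITE b=28  (b history now [(1, 43), (2, 6), (3, 12), (7, 36), (8, 28), (9, 36), (11, 34), (15, 46), (16, 28)])
v17: WRITE b=27  (b history now [(1, 43), (2, 6), (3, 12), (7, 36), (8, 28), (9, 36), (11, 34), (15, 46), (16, 28), (17, 27)])
v18: WRITE b=38  (b history now [(1, 43), (2, 6), (3, 12), (7, 36), (8, 28), (9, 36), (11, 34), (15, 46), (16, 28), (17, 27), (18, 38)])
v19: WRITE b=52  (b history now [(1, 43), (2, 6), (3, 12), (7, 36), (8, 28), (9, 36), (11, 34), (15, 46), (16, 28), (17, 27), (18, 38), (19, 52)])
v20: WRITE a=26  (a history now [(4, 6), (5, 31), (6, 19), (10, 41), (12, 36), (13, 2), (14, 28), (20, 26)])
v21: WRITE b=12  (b history now [(1, 43), (2, 6), (3, 12), (7, 36), (8, 28), (9, 36), (11, 34), (15, 46), (16, 28), (17, 27), (18, 38), (19, 52), (21, 12)])
v22: WRITE b=35  (b history now [(1, 43), (2, 6), (3, 12), (7, 36), (8, 28), (9, 36), (11, 34), (15, 46), (16, 28), (17, 27), (18, 38), (19, 52), (21, 12), (22, 35)])
READ b @v2: history=[(1, 43), (2, 6), (3, 12), (7, 36), (8, 28), (9, 36), (11, 34), (15, 46), (16, 28), (17, 27), (18, 38), (19, 52), (21, 12), (22, 35)] -> pick v2 -> 6
READ b @v21: history=[(1, 43), (2, 6), (3, 12), (7, 36), (8, 28), (9, 36), (11, 34), (15, 46), (16, 28), (17, 27), (18, 38), (19, 52), (21, 12), (22, 35)] -> pick v21 -> 12
READ b @v8: history=[(1, 43), (2, 6), (3, 12), (7, 36), (8, 28), (9, 36), (11, 34), (15, 46), (16, 28), (17, 27), (18, 38), (19, 52), (21, 12), (22, 35)] -> pick v8 -> 28
READ a @v20: history=[(4, 6), (5, 31), (6, 19), (10, 41), (12, 36), (13, 2), (14, 28), (20, 26)] -> pick v20 -> 26
v23: WRITE a=16  (a history now [(4, 6), (5, 31), (6, 19), (10, 41), (12, 36), (13, 2), (14, 28), (20, 26), (23, 16)])
v24: WRITE b=14  (b history now [(1, 43), (2, 6), (3, 12), (7, 36), (8, 28), (9, 36), (11, 34), (15, 46), (16, 28), (17, 27), (18, 38), (19, 52), (21, 12), (22, 35), (24, 14)])
v25: WRITE a=3  (a history now [(4, 6), (5, 31), (6, 19), (10, 41), (12, 36), (13, 2), (14, 28), (20, 26), (23, 16), (25, 3)])
Read results in order: ['12', '12', '19', '41', '31', '36', '6', '12', '28', '26']
NONE count = 0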